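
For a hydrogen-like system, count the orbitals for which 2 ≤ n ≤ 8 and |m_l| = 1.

For each n in the range, tally the orbitals obeying |m_l| = 1:
n=2 → 2; n=3 → 4; n=4 → 6; n=5 → 8; n=6 → 10; n=7 → 12; n=8 → 14.
Total orbitals: 2 + 4 + 6 + 8 + 10 + 12 + 14 = 56.

56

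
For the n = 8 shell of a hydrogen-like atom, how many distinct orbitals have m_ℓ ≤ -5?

6

Go through ℓ = 0, …, 7 (the values permitted for n = 8).
The (ℓ, m_ℓ) pairs meeting m_ℓ ≤ -5 give: ℓ=5 → 1; ℓ=6 → 2; ℓ=7 → 3.
Total orbitals: 1 + 2 + 3 = 6.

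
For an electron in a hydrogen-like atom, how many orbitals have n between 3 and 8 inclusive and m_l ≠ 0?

Work shell by shell — for each n, count the (l, m_l) pairs that satisfy m_l ≠ 0:
n=3 → 6; n=4 → 12; n=5 → 20; n=6 → 30; n=7 → 42; n=8 → 56.
Total orbitals: 6 + 12 + 20 + 30 + 42 + 56 = 166.

166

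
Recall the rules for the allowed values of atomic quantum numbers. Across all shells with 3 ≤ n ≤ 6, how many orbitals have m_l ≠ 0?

68

For each n in the range, tally the orbitals obeying m_l ≠ 0:
n=3 → 6; n=4 → 12; n=5 → 20; n=6 → 30.
Total orbitals: 6 + 12 + 20 + 30 = 68.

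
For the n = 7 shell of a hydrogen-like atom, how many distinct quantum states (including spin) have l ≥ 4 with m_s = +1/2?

33

With n = 7 the allowed l are 0, 1, …, 6.
Contributions: l=4 → 9; l=5 → 11; l=6 → 13.
Orbitals: 9 + 11 + 13 = 33. With m_s fixed to a single value there is one state per orbital, giving 33 states.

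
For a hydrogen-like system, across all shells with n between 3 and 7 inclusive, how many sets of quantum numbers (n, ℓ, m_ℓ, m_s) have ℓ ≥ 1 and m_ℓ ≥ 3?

Work shell by shell — for each n, count the (ℓ, m_ℓ) pairs that satisfy ℓ ≥ 1 and m_ℓ ≥ 3:
n=4 → 1; n=5 → 3; n=6 → 6; n=7 → 10.
Orbitals: 1 + 3 + 6 + 10 = 20. Including both spin states (m_s = ±1/2) gives 2 × 20 = 40 states.

40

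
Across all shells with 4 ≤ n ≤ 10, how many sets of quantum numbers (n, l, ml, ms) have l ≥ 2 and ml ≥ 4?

112

Per-shell orbital counts meeting the constraint:
n=5 → 1; n=6 → 3; n=7 → 6; n=8 → 10; n=9 → 15; n=10 → 21.
Orbitals: 1 + 3 + 6 + 10 + 15 + 21 = 56. Including both spin states (ms = ±1/2) gives 2 × 56 = 112 states.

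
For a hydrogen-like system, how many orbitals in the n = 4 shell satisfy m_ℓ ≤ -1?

6

Orbitals with m_ℓ ≤ -1, by ℓ: ℓ=1 → 1; ℓ=2 → 2; ℓ=3 → 3.
Total orbitals: 1 + 2 + 3 = 6.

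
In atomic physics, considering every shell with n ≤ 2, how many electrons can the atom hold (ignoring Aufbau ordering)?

Total orbitals = 1² + 2² = 5. Doubling for spin gives 10 electrons.

10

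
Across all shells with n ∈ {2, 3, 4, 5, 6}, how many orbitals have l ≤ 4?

Work shell by shell — for each n, count the (l, m_l) pairs that satisfy l ≤ 4:
n=2 → 4; n=3 → 9; n=4 → 16; n=5 → 25; n=6 → 25.
Total orbitals: 4 + 9 + 16 + 25 + 25 = 79.

79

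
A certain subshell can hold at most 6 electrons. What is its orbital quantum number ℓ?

2(2ℓ+1) = 6 ⇒ 2ℓ+1 = 3 ⇒ ℓ = 1.

ℓ = 1 (p)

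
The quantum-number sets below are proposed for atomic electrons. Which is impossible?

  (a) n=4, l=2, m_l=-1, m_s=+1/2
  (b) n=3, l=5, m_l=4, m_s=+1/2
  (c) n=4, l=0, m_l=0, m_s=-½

(b)

(b) has l = 5 ≥ n = 3, violating 0 ≤ l ≤ n−1.
The remaining sets (a), (c) satisfy all four rules.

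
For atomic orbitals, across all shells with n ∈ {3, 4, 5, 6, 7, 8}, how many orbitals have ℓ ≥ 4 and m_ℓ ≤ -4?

20

For each n in the range, tally the orbitals obeying ℓ ≥ 4 and m_ℓ ≤ -4:
n=5 → 1; n=6 → 3; n=7 → 6; n=8 → 10.
Total orbitals: 1 + 3 + 6 + 10 = 20.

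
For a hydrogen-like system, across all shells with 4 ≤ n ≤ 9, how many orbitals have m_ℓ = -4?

Per-shell orbital counts meeting the constraint:
n=5 → 1; n=6 → 2; n=7 → 3; n=8 → 4; n=9 → 5.
Total orbitals: 1 + 2 + 3 + 4 + 5 = 15.

15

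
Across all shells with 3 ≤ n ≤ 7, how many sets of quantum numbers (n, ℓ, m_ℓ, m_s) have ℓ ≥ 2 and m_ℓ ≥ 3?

40

For each n in the range, tally the orbitals obeying ℓ ≥ 2 and m_ℓ ≥ 3:
n=4 → 1; n=5 → 3; n=6 → 6; n=7 → 10.
Orbitals: 1 + 3 + 6 + 10 = 20. Including both spin states (m_s = ±1/2) gives 2 × 20 = 40 states.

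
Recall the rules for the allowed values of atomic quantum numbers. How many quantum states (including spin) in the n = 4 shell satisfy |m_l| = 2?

With n = 4 the allowed l are 0, 1, …, 3.
Per l-value: l=2 → 2; l=3 → 2.
Orbitals: 2 + 2 = 4. Each orbital carries two spin states, so 4 × 2 = 8 states.

8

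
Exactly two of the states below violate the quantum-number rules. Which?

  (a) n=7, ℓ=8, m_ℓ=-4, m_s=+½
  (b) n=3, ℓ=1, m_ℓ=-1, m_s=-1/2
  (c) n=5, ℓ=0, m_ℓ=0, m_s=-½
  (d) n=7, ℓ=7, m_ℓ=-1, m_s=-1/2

(a) and (d)

(a) has ℓ = 8 ≥ n = 7, violating 0 ≤ ℓ ≤ n−1.
(d) has ℓ = 7 ≥ n = 7, violating 0 ≤ ℓ ≤ n−1.
The remaining sets (b), (c) satisfy all four rules.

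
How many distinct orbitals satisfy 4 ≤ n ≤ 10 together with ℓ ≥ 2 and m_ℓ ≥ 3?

Per-shell orbital counts meeting the constraint:
n=4 → 1; n=5 → 3; n=6 → 6; n=7 → 10; n=8 → 15; n=9 → 21; n=10 → 28.
Total orbitals: 1 + 3 + 6 + 10 + 15 + 21 + 28 = 84.

84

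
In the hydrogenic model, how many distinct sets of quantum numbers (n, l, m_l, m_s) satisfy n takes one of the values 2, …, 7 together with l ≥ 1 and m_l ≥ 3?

40

Per-shell orbital counts meeting the constraint:
n=4 → 1; n=5 → 3; n=6 → 6; n=7 → 10.
Orbitals: 1 + 3 + 6 + 10 = 20. Including both spin states (m_s = ±1/2) gives 2 × 20 = 40 states.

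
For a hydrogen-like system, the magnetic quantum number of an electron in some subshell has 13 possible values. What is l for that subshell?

m_l ranges over 2l+1 integers, so 2l+1 = 13 ⇒ l = 6.

l = 6 (i)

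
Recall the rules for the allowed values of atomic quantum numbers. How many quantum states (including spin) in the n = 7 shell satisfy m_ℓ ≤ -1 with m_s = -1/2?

21

For n = 7, ℓ ranges over 0 … 6.
Contributions: ℓ=1 → 1; ℓ=2 → 2; ℓ=3 → 3; ℓ=4 → 4; ℓ=5 → 5; ℓ=6 → 6.
Orbitals: 1 + 2 + 3 + 4 + 5 + 6 = 21. With m_s fixed to a single value there is one state per orbital, giving 21 states.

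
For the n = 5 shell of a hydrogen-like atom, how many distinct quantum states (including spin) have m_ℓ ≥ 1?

Go through ℓ = 0, …, 4 (the values permitted for n = 5).
The (ℓ, m_ℓ) pairs meeting m_ℓ ≥ 1 give: ℓ=1 → 1; ℓ=2 → 2; ℓ=3 → 3; ℓ=4 → 4.
Orbitals: 1 + 2 + 3 + 4 = 10. Each orbital carries two spin states, so 10 × 2 = 20 states.

20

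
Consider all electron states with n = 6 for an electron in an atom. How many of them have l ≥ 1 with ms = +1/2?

With n = 6 the allowed l are 0, 1, …, 5.
Per l-value: l=1 → 3; l=2 → 5; l=3 → 7; l=4 → 9; l=5 → 11.
Orbitals: 3 + 5 + 7 + 9 + 11 = 35. With ms fixed to a single value there is one state per orbital, giving 35 states.

35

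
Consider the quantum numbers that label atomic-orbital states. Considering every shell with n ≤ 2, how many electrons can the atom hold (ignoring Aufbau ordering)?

10

Total orbitals = 1² + 2² = 5. Doubling for spin gives 10 electrons.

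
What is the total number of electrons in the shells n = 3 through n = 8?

Shell n has n² orbitals: 3²=9 + 4²=16 + 5²=25 + 6²=36 + 7²=49 + 8²=64 = 199 orbitals.
Two spin states per orbital: 2 × 199 = 398 electrons.

398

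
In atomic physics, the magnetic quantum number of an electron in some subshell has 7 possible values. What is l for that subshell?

m_l ranges over 2l+1 integers, so 2l+1 = 7 ⇒ l = 3.

l = 3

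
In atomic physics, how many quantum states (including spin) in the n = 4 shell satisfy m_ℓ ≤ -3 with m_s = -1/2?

Orbitals with m_ℓ ≤ -3, by ℓ: ℓ=3 → 1.
Orbitals: 1. With m_s fixed to a single value there is one state per orbital, giving 1 state.

1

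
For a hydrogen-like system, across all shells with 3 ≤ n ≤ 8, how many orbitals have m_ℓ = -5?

6

Go shell by shell, enumerating (ℓ, m_ℓ) with m_ℓ = -5:
n=6 → 1; n=7 → 2; n=8 → 3.
Total orbitals: 1 + 2 + 3 = 6.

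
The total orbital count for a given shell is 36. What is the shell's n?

n² = 36 ⇒ n = 6.

n = 6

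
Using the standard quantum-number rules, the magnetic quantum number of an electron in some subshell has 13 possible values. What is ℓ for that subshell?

m_ℓ ranges over 2ℓ+1 integers, so 2ℓ+1 = 13 ⇒ ℓ = 6.

ℓ = 6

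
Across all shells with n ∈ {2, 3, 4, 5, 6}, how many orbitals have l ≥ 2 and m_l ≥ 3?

10

Count contributing orbitals for each principal shell:
n=4 → 1; n=5 → 3; n=6 → 6.
Total orbitals: 1 + 3 + 6 = 10.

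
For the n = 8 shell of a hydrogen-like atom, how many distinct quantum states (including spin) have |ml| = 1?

28

The n = 8 shell has l = 0 through 7; check each.
Per l-value: l=1 → 2; l=2 → 2; l=3 → 2; l=4 → 2; l=5 → 2; l=6 → 2; l=7 → 2.
Orbitals: 2 + 2 + 2 + 2 + 2 + 2 + 2 = 14. Each orbital carries two spin states, so 14 × 2 = 28 states.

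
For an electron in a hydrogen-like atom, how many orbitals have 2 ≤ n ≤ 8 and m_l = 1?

Count contributing orbitals for each principal shell:
n=2 → 1; n=3 → 2; n=4 → 3; n=5 → 4; n=6 → 5; n=7 → 6; n=8 → 7.
Total orbitals: 1 + 2 + 3 + 4 + 5 + 6 + 7 = 28.

28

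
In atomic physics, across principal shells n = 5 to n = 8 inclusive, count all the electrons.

348

Shell n has n² orbitals: 5²=25 + 6²=36 + 7²=49 + 8²=64 = 174 orbitals.
Two spin states per orbital: 2 × 174 = 348 electrons.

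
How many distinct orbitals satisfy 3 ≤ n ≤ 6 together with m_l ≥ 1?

Count contributing orbitals for each principal shell:
n=3 → 3; n=4 → 6; n=5 → 10; n=6 → 15.
Total orbitals: 3 + 6 + 10 + 15 = 34.

34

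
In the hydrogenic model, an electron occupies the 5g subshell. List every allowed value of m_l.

The 5g subshell has l = 4, and m_l takes every integer from −l to +l. With l = 4 that gives the 9 values -4, -3, -2, -1, 0, 1, 2, 3, 4.

-4, -3, -2, -1, 0, 1, 2, 3, 4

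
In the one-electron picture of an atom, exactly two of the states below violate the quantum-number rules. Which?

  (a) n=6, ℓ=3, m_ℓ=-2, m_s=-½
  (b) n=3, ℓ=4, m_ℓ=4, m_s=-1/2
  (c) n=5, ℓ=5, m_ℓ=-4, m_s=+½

(b) and (c)

(b) has ℓ = 4 ≥ n = 3, violating 0 ≤ ℓ ≤ n−1.
(c) has ℓ = 5 ≥ n = 5, violating 0 ≤ ℓ ≤ n−1.
The remaining set (a) satisfies all four rules.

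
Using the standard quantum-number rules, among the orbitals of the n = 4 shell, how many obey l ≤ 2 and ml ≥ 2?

Orbitals with l ≤ 2 and ml ≥ 2, by l: l=2 → 1.
Total orbitals: 1.

1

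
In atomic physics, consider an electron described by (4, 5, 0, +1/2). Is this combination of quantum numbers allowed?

Invalid

The orbital quantum number must satisfy 0 ≤ l ≤ n−1. With n = 4 the allowed l values are 0, 1, 2, 3, so l = 5 is out of range.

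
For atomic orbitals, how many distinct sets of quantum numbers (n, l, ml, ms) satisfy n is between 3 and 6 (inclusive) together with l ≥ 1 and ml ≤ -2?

Count contributing orbitals for each principal shell:
n=3 → 1; n=4 → 3; n=5 → 6; n=6 → 10.
Orbitals: 1 + 3 + 6 + 10 = 20. Including both spin states (ms = ±1/2) gives 2 × 20 = 40 states.

40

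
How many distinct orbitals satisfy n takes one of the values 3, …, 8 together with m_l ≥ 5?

10

Count contributing orbitals for each principal shell:
n=6 → 1; n=7 → 3; n=8 → 6.
Total orbitals: 1 + 3 + 6 = 10.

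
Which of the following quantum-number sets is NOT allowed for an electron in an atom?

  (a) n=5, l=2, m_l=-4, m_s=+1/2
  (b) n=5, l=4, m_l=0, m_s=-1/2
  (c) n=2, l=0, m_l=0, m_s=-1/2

(a) has |m_l| = 4 > l = 2, violating −l ≤ m_l ≤ l.
The remaining sets (b), (c) satisfy all four rules.

(a)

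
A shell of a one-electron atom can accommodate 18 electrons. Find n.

n = 3

2n² = 18 ⇒ n² = 9 ⇒ n = 3.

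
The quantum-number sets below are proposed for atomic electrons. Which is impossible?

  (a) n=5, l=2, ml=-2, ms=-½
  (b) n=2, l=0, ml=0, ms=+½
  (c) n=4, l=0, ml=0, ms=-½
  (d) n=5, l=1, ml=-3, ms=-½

(d)

(d) has |ml| = 3 > l = 1, violating −l ≤ ml ≤ l.
The remaining sets (a), (b), (c) satisfy all four rules.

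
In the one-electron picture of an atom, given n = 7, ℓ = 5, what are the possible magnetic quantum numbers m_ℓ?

m_ℓ takes every integer from −ℓ to +ℓ. With ℓ = 5 that gives the 11 values -5, -4, -3, -2, -1, 0, 1, 2, 3, 4, 5.

-5, -4, -3, -2, -1, 0, 1, 2, 3, 4, 5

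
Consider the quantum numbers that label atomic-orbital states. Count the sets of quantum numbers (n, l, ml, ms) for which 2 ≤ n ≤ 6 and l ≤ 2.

Go shell by shell, enumerating (l, ml) with l ≤ 2:
n=2 → 4; n=3 → 9; n=4 → 9; n=5 → 9; n=6 → 9.
Orbitals: 4 + 9 + 9 + 9 + 9 = 40. Including both spin states (ms = ±1/2) gives 2 × 40 = 80 states.

80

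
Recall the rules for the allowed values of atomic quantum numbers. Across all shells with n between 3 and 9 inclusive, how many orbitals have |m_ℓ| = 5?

Go shell by shell, enumerating (ℓ, m_ℓ) with |m_ℓ| = 5:
n=6 → 2; n=7 → 4; n=8 → 6; n=9 → 8.
Total orbitals: 2 + 4 + 6 + 8 = 20.

20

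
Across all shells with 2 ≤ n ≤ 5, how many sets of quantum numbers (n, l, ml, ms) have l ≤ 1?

32

Count contributing orbitals for each principal shell:
n=2 → 4; n=3 → 4; n=4 → 4; n=5 → 4.
Orbitals: 4 + 4 + 4 + 4 = 16. Including both spin states (ms = ±1/2) gives 2 × 16 = 32 states.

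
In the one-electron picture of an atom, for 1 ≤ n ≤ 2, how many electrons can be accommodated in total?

10

Total orbitals = 1² + 2² = 5. Doubling for spin gives 10 electrons.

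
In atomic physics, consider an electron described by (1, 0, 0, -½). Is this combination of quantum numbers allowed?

Valid

n = 1 is a positive integer. l = 0 satisfies 0 ≤ l ≤ n−1 = 0. m_l = 0 lies in the range −l … +l (here 0). m_s = -1/2 is one of ±1/2.
All four constraints are satisfied.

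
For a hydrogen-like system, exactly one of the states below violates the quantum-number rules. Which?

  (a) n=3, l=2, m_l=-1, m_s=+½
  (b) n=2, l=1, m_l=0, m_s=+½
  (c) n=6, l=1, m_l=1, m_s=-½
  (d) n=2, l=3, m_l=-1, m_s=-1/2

(d)

(d) has l = 3 ≥ n = 2, violating 0 ≤ l ≤ n−1.
The remaining sets (a), (b), (c) satisfy all four rules.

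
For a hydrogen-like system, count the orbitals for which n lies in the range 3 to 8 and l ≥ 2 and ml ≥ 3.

35

Go shell by shell, enumerating (l, ml) with l ≥ 2 and ml ≥ 3:
n=4 → 1; n=5 → 3; n=6 → 6; n=7 → 10; n=8 → 15.
Total orbitals: 1 + 3 + 6 + 10 + 15 = 35.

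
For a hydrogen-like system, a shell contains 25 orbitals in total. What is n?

n² = 25 ⇒ n = 5.

n = 5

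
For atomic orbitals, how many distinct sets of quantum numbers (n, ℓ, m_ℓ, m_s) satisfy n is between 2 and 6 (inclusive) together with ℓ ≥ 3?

Work shell by shell — for each n, count the (ℓ, m_ℓ) pairs that satisfy ℓ ≥ 3:
n=4 → 7; n=5 → 16; n=6 → 27.
Orbitals: 7 + 16 + 27 = 50. Including both spin states (m_s = ±1/2) gives 2 × 50 = 100 states.

100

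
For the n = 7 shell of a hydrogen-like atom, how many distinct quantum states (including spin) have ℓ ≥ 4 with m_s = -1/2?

With n = 7 the allowed ℓ are 0, 1, …, 6.
Per ℓ-value: ℓ=4 → 9; ℓ=5 → 11; ℓ=6 → 13.
Orbitals: 9 + 11 + 13 = 33. With m_s fixed to a single value there is one state per orbital, giving 33 states.

33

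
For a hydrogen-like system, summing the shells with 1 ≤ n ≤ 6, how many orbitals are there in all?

Shell n has n² orbitals: 1²=1 + 2²=4 + 3²=9 + 4²=16 + 5²=25 + 6²=36 = 91 orbitals.

91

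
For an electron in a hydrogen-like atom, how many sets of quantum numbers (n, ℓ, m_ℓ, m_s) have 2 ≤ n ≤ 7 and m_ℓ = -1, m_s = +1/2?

21

For each n in the range, tally the orbitals obeying m_ℓ = -1:
n=2 → 1; n=3 → 2; n=4 → 3; n=5 → 4; n=6 → 5; n=7 → 6.
Orbitals: 1 + 2 + 3 + 4 + 5 + 6 = 21. With m_s fixed to +1/2 there is one state per orbital, so 21 states.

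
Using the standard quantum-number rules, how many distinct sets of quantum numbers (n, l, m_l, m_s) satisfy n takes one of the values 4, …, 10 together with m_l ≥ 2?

For each n in the range, tally the orbitals obeying m_l ≥ 2:
n=4 → 3; n=5 → 6; n=6 → 10; n=7 → 15; n=8 → 21; n=9 → 28; n=10 → 36.
Orbitals: 3 + 6 + 10 + 15 + 21 + 28 + 36 = 119. Including both spin states (m_s = ±1/2) gives 2 × 119 = 238 states.

238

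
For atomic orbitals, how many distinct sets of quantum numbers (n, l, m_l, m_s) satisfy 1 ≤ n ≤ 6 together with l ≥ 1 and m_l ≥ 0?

Go shell by shell, enumerating (l, m_l) with l ≥ 1 and m_l ≥ 0:
n=2 → 2; n=3 → 5; n=4 → 9; n=5 → 14; n=6 → 20.
Orbitals: 2 + 5 + 9 + 14 + 20 = 50. Including both spin states (m_s = ±1/2) gives 2 × 50 = 100 states.

100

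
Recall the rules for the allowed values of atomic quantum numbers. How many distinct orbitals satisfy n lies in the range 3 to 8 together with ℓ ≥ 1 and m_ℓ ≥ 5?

Count contributing orbitals for each principal shell:
n=6 → 1; n=7 → 3; n=8 → 6.
Total orbitals: 1 + 3 + 6 = 10.

10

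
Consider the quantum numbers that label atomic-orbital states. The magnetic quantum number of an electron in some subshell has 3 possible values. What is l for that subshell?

l = 1

ml ranges over 2l+1 integers, so 2l+1 = 3 ⇒ l = 1.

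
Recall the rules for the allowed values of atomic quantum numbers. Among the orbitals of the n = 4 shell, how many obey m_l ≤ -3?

The (l, m_l) pairs meeting m_l ≤ -3 give: l=3 → 1.
Total orbitals: 1.

1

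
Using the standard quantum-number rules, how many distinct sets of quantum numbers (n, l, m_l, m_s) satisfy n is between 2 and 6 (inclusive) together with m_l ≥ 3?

For each n in the range, tally the orbitals obeying m_l ≥ 3:
n=4 → 1; n=5 → 3; n=6 → 6.
Orbitals: 1 + 3 + 6 = 10. Including both spin states (m_s = ±1/2) gives 2 × 10 = 20 states.

20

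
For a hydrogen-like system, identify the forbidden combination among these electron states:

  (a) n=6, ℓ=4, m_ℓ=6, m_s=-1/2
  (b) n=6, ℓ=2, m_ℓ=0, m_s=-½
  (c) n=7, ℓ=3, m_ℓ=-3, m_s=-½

(a) has |m_ℓ| = 6 > ℓ = 4, violating −ℓ ≤ m_ℓ ≤ ℓ.
The remaining sets (b), (c) satisfy all four rules.

(a)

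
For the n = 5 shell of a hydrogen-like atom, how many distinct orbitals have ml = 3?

With n = 5 the allowed l are 0, 1, …, 4.
Orbitals with ml = 3, by l: l=3 → 1; l=4 → 1.
Total orbitals: 1 + 1 = 2.

2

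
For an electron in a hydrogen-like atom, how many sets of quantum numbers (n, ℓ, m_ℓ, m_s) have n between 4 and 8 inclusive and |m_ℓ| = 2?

80

Work shell by shell — for each n, count the (ℓ, m_ℓ) pairs that satisfy |m_ℓ| = 2:
n=4 → 4; n=5 → 6; n=6 → 8; n=7 → 10; n=8 → 12.
Orbitals: 4 + 6 + 8 + 10 + 12 = 40. Including both spin states (m_s = ±1/2) gives 2 × 40 = 80 states.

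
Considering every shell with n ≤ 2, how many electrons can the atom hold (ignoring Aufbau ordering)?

10

Total orbitals = 1² + 2² = 5. Doubling for spin gives 10 electrons.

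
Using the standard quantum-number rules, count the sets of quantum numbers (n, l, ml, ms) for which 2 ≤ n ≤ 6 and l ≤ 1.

40

Go shell by shell, enumerating (l, ml) with l ≤ 1:
n=2 → 4; n=3 → 4; n=4 → 4; n=5 → 4; n=6 → 4.
Orbitals: 4 + 4 + 4 + 4 + 4 = 20. Including both spin states (ms = ±1/2) gives 2 × 20 = 40 states.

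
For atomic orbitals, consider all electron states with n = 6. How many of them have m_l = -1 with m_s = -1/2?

For n = 6, l ranges over 0 … 5.
The (l, m_l) pairs meeting m_l = -1 give: l=1 → 1; l=2 → 1; l=3 → 1; l=4 → 1; l=5 → 1.
Orbitals: 1 + 1 + 1 + 1 + 1 = 5. With m_s fixed to a single value there is one state per orbital, giving 5 states.

5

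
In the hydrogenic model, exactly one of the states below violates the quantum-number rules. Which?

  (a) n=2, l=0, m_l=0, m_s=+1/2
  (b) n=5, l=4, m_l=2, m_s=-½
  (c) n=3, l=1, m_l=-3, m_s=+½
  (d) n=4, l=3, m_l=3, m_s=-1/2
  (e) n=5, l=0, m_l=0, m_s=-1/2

(c)

(c) has |m_l| = 3 > l = 1, violating −l ≤ m_l ≤ l.
The remaining sets (a), (b), (d), (e) satisfy all four rules.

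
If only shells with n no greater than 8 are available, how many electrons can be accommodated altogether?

Total orbitals = 1² + 2² + 3² + 4² + 5² + 6² + 7² + 8² = 204. Doubling for spin gives 408 electrons.

408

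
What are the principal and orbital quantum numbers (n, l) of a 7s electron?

n = 7, l = 0

The leading integer gives n = 7; the letter 's' means l = 0.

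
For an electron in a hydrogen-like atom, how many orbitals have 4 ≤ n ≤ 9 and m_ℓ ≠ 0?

Go shell by shell, enumerating (ℓ, m_ℓ) with m_ℓ ≠ 0:
n=4 → 12; n=5 → 20; n=6 → 30; n=7 → 42; n=8 → 56; n=9 → 72.
Total orbitals: 12 + 20 + 30 + 42 + 56 + 72 = 232.

232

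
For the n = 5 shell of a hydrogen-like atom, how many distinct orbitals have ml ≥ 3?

3

Go through l = 0, …, 4 (the values permitted for n = 5).
Orbitals with ml ≥ 3, by l: l=3 → 1; l=4 → 2.
Total orbitals: 1 + 2 = 3.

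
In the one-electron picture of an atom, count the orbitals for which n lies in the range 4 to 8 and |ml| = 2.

40

For each n in the range, tally the orbitals obeying |ml| = 2:
n=4 → 4; n=5 → 6; n=6 → 8; n=7 → 10; n=8 → 12.
Total orbitals: 4 + 6 + 8 + 10 + 12 = 40.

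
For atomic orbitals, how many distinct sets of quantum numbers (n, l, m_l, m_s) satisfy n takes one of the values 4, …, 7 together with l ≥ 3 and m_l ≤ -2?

60

Treat each shell separately and count matching orbitals:
n=4 → 2; n=5 → 5; n=6 → 9; n=7 → 14.
Orbitals: 2 + 5 + 9 + 14 = 30. Including both spin states (m_s = ±1/2) gives 2 × 30 = 60 states.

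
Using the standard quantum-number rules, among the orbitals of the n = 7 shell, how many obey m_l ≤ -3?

For n = 7, l ranges over 0 … 6.
Orbitals with m_l ≤ -3, by l: l=3 → 1; l=4 → 2; l=5 → 3; l=6 → 4.
Total orbitals: 1 + 2 + 3 + 4 = 10.

10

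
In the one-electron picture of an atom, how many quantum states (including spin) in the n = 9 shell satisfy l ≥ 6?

90

For n = 9, l ranges over 0 … 8.
Per l-value: l=6 → 13; l=7 → 15; l=8 → 17.
Orbitals: 13 + 15 + 17 = 45. Each orbital carries two spin states, so 45 × 2 = 90 states.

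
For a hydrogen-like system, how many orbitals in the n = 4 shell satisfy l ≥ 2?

12

With n = 4 the allowed l are 0, 1, …, 3.
Per l-value: l=2 → 5; l=3 → 7.
Total orbitals: 5 + 7 = 12.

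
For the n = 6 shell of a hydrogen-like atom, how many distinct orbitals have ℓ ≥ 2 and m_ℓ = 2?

Orbitals with ℓ ≥ 2 and m_ℓ = 2, by ℓ: ℓ=2 → 1; ℓ=3 → 1; ℓ=4 → 1; ℓ=5 → 1.
Total orbitals: 1 + 1 + 1 + 1 = 4.

4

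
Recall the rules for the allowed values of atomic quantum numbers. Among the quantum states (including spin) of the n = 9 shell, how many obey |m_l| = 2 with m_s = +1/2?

The n = 9 shell has l = 0 through 8; check each.
The (l, m_l) pairs meeting |m_l| = 2 give: l=2 → 2; l=3 → 2; l=4 → 2; l=5 → 2; l=6 → 2; l=7 → 2; l=8 → 2.
Orbitals: 2 + 2 + 2 + 2 + 2 + 2 + 2 = 14. With m_s fixed to a single value there is one state per orbital, giving 14 states.

14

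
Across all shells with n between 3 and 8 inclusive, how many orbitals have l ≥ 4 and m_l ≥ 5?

10

Treat each shell separately and count matching orbitals:
n=6 → 1; n=7 → 3; n=8 → 6.
Total orbitals: 1 + 3 + 6 = 10.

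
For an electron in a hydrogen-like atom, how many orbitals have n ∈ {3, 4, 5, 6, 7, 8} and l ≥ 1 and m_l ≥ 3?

35

Count contributing orbitals for each principal shell:
n=4 → 1; n=5 → 3; n=6 → 6; n=7 → 10; n=8 → 15.
Total orbitals: 1 + 3 + 6 + 10 + 15 = 35.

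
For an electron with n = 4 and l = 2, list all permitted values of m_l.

-2, -1, 0, 1, 2

m_l takes every integer from −l to +l. With l = 2 that gives the 5 values -2, -1, 0, 1, 2.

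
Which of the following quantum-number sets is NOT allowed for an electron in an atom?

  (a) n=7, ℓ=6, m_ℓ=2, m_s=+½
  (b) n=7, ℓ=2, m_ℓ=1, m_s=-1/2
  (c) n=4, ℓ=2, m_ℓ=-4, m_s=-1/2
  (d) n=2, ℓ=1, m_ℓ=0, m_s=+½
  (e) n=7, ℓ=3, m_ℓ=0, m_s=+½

(c)

(c) has |m_ℓ| = 4 > ℓ = 2, violating −ℓ ≤ m_ℓ ≤ ℓ.
The remaining sets (a), (b), (d), (e) satisfy all four rules.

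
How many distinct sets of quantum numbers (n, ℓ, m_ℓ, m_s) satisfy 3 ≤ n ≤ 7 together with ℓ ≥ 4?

Go shell by shell, enumerating (ℓ, m_ℓ) with ℓ ≥ 4:
n=5 → 9; n=6 → 20; n=7 → 33.
Orbitals: 9 + 20 + 33 = 62. Including both spin states (m_s = ±1/2) gives 2 × 62 = 124 states.

124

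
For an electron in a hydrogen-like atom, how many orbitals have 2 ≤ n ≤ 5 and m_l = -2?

6

Per-shell orbital counts meeting the constraint:
n=3 → 1; n=4 → 2; n=5 → 3.
Total orbitals: 1 + 2 + 3 = 6.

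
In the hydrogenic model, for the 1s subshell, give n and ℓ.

n = 1, ℓ = 0

The leading integer gives n = 1; the letter 's' means ℓ = 0.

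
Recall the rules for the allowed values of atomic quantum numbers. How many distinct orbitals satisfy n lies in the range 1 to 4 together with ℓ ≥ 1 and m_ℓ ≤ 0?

16

Per-shell orbital counts meeting the constraint:
n=2 → 2; n=3 → 5; n=4 → 9.
Total orbitals: 2 + 5 + 9 = 16.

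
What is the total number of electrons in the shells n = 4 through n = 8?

Shell n has n² orbitals: 4²=16 + 5²=25 + 6²=36 + 7²=49 + 8²=64 = 190 orbitals.
Two spin states per orbital: 2 × 190 = 380 electrons.

380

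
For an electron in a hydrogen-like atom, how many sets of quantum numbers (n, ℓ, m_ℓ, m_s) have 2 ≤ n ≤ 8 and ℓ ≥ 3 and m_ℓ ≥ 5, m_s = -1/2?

For each n in the range, tally the orbitals obeying ℓ ≥ 3 and m_ℓ ≥ 5:
n=6 → 1; n=7 → 3; n=8 → 6.
Orbitals: 1 + 3 + 6 = 10. With m_s fixed to -1/2 there is one state per orbital, so 10 states.

10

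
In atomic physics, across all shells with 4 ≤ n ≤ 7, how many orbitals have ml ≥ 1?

52

Count contributing orbitals for each principal shell:
n=4 → 6; n=5 → 10; n=6 → 15; n=7 → 21.
Total orbitals: 6 + 10 + 15 + 21 = 52.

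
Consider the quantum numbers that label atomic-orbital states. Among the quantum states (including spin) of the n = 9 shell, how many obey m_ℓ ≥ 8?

2

The n = 9 shell has ℓ = 0 through 8; check each.
The (ℓ, m_ℓ) pairs meeting m_ℓ ≥ 8 give: ℓ=8 → 1.
Orbitals: 1. Each orbital carries two spin states, so 1 × 2 = 2 states.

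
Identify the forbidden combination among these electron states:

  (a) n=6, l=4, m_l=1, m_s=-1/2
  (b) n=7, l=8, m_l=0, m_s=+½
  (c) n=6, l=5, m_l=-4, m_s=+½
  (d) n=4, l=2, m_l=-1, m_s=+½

(b)

(b) has l = 8 ≥ n = 7, violating 0 ≤ l ≤ n−1.
The remaining sets (a), (c), (d) satisfy all four rules.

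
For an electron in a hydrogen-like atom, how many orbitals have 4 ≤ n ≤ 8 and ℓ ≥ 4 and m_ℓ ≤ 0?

60

Per-shell orbital counts meeting the constraint:
n=5 → 5; n=6 → 11; n=7 → 18; n=8 → 26.
Total orbitals: 5 + 11 + 18 + 26 = 60.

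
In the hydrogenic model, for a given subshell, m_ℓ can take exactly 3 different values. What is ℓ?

m_ℓ ranges over 2ℓ+1 integers, so 2ℓ+1 = 3 ⇒ ℓ = 1.

ℓ = 1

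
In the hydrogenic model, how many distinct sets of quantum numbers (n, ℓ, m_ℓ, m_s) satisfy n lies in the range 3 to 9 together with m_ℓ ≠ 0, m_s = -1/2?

Treat each shell separately and count matching orbitals:
n=3 → 6; n=4 → 12; n=5 → 20; n=6 → 30; n=7 → 42; n=8 → 56; n=9 → 72.
Orbitals: 6 + 12 + 20 + 30 + 42 + 56 + 72 = 238. With m_s fixed to -1/2 there is one state per orbital, so 238 states.

238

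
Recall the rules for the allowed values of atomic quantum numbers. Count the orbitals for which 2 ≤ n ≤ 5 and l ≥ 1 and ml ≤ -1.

Treat each shell separately and count matching orbitals:
n=2 → 1; n=3 → 3; n=4 → 6; n=5 → 10.
Total orbitals: 1 + 3 + 6 + 10 = 20.

20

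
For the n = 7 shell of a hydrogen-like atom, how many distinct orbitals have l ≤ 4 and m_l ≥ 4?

Contributions: l=4 → 1.
Total orbitals: 1.

1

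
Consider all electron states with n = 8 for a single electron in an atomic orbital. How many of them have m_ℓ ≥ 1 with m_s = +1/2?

28

With n = 8 the allowed ℓ are 0, 1, …, 7.
The (ℓ, m_ℓ) pairs meeting m_ℓ ≥ 1 give: ℓ=1 → 1; ℓ=2 → 2; ℓ=3 → 3; ℓ=4 → 4; ℓ=5 → 5; ℓ=6 → 6; ℓ=7 → 7.
Orbitals: 1 + 2 + 3 + 4 + 5 + 6 + 7 = 28. With m_s fixed to a single value there is one state per orbital, giving 28 states.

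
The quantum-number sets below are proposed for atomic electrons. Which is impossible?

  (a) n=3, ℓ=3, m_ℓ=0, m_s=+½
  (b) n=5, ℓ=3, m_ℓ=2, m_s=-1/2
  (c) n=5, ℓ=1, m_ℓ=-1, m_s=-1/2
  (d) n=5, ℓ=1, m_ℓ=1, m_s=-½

(a)

(a) has ℓ = 3 ≥ n = 3, violating 0 ≤ ℓ ≤ n−1.
The remaining sets (b), (c), (d) satisfy all four rules.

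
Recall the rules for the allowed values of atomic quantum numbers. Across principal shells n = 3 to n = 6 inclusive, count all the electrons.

Shell n has n² orbitals: 3²=9 + 4²=16 + 5²=25 + 6²=36 = 86 orbitals.
Two spin states per orbital: 2 × 86 = 172 electrons.

172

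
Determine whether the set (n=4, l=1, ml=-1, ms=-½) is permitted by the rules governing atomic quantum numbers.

Valid

n = 4 is a positive integer. l = 1 satisfies 0 ≤ l ≤ n−1 = 3. ml = -1 lies in the range −l … +l (here −1 … 1). ms = -1/2 is one of ±1/2.
All four constraints are satisfied.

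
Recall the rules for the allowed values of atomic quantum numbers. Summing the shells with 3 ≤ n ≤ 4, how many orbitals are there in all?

Shell n has n² orbitals: 3²=9 + 4²=16 = 25 orbitals.

25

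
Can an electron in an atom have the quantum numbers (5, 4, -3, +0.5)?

Valid

n = 5 is a positive integer. l = 4 satisfies 0 ≤ l ≤ n−1 = 4. m_l = -3 lies in the range −l … +l (here −4 … 4). m_s = +1/2 is one of ±1/2.
All four constraints are satisfied.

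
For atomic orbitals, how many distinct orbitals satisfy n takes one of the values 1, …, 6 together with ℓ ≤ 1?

Treat each shell separately and count matching orbitals:
n=1 → 1; n=2 → 4; n=3 → 4; n=4 → 4; n=5 → 4; n=6 → 4.
Total orbitals: 1 + 4 + 4 + 4 + 4 + 4 = 21.

21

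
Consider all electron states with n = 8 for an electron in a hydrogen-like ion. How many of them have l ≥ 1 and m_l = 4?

Orbitals with l ≥ 1 and m_l = 4, by l: l=4 → 1; l=5 → 1; l=6 → 1; l=7 → 1.
Orbitals: 1 + 1 + 1 + 1 = 4. Each orbital carries two spin states, so 4 × 2 = 8 states.

8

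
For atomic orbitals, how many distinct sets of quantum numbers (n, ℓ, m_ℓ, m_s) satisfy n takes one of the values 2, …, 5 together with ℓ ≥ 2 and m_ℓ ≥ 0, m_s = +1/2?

22

Work shell by shell — for each n, count the (ℓ, m_ℓ) pairs that satisfy ℓ ≥ 2 and m_ℓ ≥ 0:
n=3 → 3; n=4 → 7; n=5 → 12.
Orbitals: 3 + 7 + 12 = 22. With m_s fixed to +1/2 there is one state per orbital, so 22 states.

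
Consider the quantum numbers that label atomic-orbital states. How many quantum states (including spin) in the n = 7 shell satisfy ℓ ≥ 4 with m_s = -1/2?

33

For n = 7, ℓ ranges over 0 … 6.
The (ℓ, m_ℓ) pairs meeting ℓ ≥ 4 give: ℓ=4 → 9; ℓ=5 → 11; ℓ=6 → 13.
Orbitals: 9 + 11 + 13 = 33. With m_s fixed to a single value there is one state per orbital, giving 33 states.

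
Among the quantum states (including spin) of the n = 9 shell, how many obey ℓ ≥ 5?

112

Contributions: ℓ=5 → 11; ℓ=6 → 13; ℓ=7 → 15; ℓ=8 → 17.
Orbitals: 11 + 13 + 15 + 17 = 56. Each orbital carries two spin states, so 56 × 2 = 112 states.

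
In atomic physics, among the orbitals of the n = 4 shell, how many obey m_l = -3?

1

The n = 4 shell has l = 0 through 3; check each.
Contributions: l=3 → 1.
Total orbitals: 1.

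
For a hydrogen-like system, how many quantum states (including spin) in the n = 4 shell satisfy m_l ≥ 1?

12

With n = 4 the allowed l are 0, 1, …, 3.
Orbitals with m_l ≥ 1, by l: l=1 → 1; l=2 → 2; l=3 → 3.
Orbitals: 1 + 2 + 3 = 6. Each orbital carries two spin states, so 6 × 2 = 12 states.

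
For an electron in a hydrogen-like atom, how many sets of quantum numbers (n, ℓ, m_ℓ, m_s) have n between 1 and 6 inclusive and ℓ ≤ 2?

Per-shell orbital counts meeting the constraint:
n=1 → 1; n=2 → 4; n=3 → 9; n=4 → 9; n=5 → 9; n=6 → 9.
Orbitals: 1 + 4 + 9 + 9 + 9 + 9 = 41. Including both spin states (m_s = ±1/2) gives 2 × 41 = 82 states.

82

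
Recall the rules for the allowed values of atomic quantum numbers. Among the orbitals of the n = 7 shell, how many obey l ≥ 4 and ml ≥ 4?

Go through l = 0, …, 6 (the values permitted for n = 7).
The (l, ml) pairs meeting l ≥ 4 and ml ≥ 4 give: l=4 → 1; l=5 → 2; l=6 → 3.
Total orbitals: 1 + 2 + 3 = 6.

6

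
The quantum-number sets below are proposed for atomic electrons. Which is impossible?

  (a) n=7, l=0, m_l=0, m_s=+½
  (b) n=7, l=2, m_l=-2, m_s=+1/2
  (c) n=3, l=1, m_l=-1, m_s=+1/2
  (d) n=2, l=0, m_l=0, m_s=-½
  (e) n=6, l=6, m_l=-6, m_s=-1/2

(e)

(e) has l = 6 ≥ n = 6, violating 0 ≤ l ≤ n−1.
The remaining sets (a), (b), (c), (d) satisfy all four rules.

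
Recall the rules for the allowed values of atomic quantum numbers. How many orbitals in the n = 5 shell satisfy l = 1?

3

Go through l = 0, …, 4 (the values permitted for n = 5).
The (l, ml) pairs meeting l = 1 give: l=1 → 3.
Total orbitals: 3.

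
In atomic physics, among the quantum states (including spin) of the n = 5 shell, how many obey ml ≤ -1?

20

The n = 5 shell has l = 0 through 4; check each.
Per l-value: l=1 → 1; l=2 → 2; l=3 → 3; l=4 → 4.
Orbitals: 1 + 2 + 3 + 4 = 10. Each orbital carries two spin states, so 10 × 2 = 20 states.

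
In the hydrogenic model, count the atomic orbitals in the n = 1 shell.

The n = 1 shell contains n² = 1² = 1 orbital.

1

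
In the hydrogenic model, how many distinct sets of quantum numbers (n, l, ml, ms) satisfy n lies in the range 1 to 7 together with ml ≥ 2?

Count contributing orbitals for each principal shell:
n=3 → 1; n=4 → 3; n=5 → 6; n=6 → 10; n=7 → 15.
Orbitals: 1 + 3 + 6 + 10 + 15 = 35. Including both spin states (ms = ±1/2) gives 2 × 35 = 70 states.

70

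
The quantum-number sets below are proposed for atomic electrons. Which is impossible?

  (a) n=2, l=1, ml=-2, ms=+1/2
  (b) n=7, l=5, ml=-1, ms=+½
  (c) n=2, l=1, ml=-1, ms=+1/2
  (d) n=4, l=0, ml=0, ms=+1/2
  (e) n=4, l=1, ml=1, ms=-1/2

(a) has |ml| = 2 > l = 1, violating −l ≤ ml ≤ l.
The remaining sets (b), (c), (d), (e) satisfy all four rules.

(a)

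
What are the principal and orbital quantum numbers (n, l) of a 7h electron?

The leading integer gives n = 7; the letter 'h' means l = 5.

n = 7, l = 5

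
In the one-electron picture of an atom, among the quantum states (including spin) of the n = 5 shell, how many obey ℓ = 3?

14

Per ℓ-value: ℓ=3 → 7.
Orbitals: 7. Each orbital carries two spin states, so 7 × 2 = 14 states.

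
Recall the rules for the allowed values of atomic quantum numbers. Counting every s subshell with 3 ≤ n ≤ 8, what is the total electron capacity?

An s subshell (l = 0) exists for every n ≥ 1, so shells n = 3, 4, 5, 6, 7, 8 each contribute one — 6 subshells.
Since each s subshell holds 2(2·0+1) = 2 electrons, the total is 6 × 2 = 12.

12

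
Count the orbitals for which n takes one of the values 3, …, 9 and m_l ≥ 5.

Treat each shell separately and count matching orbitals:
n=6 → 1; n=7 → 3; n=8 → 6; n=9 → 10.
Total orbitals: 1 + 3 + 6 + 10 = 20.

20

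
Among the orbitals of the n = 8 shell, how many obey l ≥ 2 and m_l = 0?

Per l-value: l=2 → 1; l=3 → 1; l=4 → 1; l=5 → 1; l=6 → 1; l=7 → 1.
Total orbitals: 1 + 1 + 1 + 1 + 1 + 1 = 6.

6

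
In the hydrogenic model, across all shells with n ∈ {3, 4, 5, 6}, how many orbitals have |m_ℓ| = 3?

12

Per-shell orbital counts meeting the constraint:
n=4 → 2; n=5 → 4; n=6 → 6.
Total orbitals: 2 + 4 + 6 = 12.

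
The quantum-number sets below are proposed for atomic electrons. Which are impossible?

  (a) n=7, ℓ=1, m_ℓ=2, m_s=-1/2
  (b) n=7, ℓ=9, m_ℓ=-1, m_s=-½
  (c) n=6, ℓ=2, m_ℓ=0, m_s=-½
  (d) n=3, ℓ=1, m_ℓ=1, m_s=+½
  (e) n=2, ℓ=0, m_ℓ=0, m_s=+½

(a) and (b)

(a) has |m_ℓ| = 2 > ℓ = 1, violating −ℓ ≤ m_ℓ ≤ ℓ.
(b) has ℓ = 9 ≥ n = 7, violating 0 ≤ ℓ ≤ n−1.
The remaining sets (c), (d), (e) satisfy all four rules.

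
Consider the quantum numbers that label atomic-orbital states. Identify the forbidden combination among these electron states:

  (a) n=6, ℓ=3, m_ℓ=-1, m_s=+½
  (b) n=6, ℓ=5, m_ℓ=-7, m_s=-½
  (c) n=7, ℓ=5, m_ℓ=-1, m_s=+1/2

(b)

(b) has |m_ℓ| = 7 > ℓ = 5, violating −ℓ ≤ m_ℓ ≤ ℓ.
The remaining sets (a), (c) satisfy all four rules.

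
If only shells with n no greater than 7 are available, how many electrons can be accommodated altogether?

Total orbitals = 1² + 2² + 3² + 4² + 5² + 6² + 7² = 140. Doubling for spin gives 280 electrons.

280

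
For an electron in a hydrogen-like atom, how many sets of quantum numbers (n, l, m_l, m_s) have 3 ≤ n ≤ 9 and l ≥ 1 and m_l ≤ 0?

308

Per-shell orbital counts meeting the constraint:
n=3 → 5; n=4 → 9; n=5 → 14; n=6 → 20; n=7 → 27; n=8 → 35; n=9 → 44.
Orbitals: 5 + 9 + 14 + 20 + 27 + 35 + 44 = 154. Including both spin states (m_s = ±1/2) gives 2 × 154 = 308 states.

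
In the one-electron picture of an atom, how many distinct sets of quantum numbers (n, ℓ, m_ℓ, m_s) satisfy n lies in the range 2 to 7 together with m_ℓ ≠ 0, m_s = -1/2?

112

Work shell by shell — for each n, count the (ℓ, m_ℓ) pairs that satisfy m_ℓ ≠ 0:
n=2 → 2; n=3 → 6; n=4 → 12; n=5 → 20; n=6 → 30; n=7 → 42.
Orbitals: 2 + 6 + 12 + 20 + 30 + 42 = 112. With m_s fixed to -1/2 there is one state per orbital, so 112 states.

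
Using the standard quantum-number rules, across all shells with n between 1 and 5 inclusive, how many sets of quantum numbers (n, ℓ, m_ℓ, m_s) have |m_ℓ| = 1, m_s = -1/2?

20

Per-shell orbital counts meeting the constraint:
n=2 → 2; n=3 → 4; n=4 → 6; n=5 → 8.
Orbitals: 2 + 4 + 6 + 8 = 20. With m_s fixed to -1/2 there is one state per orbital, so 20 states.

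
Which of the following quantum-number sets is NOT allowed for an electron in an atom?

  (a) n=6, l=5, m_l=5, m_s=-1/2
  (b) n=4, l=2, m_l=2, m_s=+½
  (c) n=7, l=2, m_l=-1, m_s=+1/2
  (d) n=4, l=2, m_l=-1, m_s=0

(d) has m_s = 0, but an electron's spin must be ±1/2.
The remaining sets (a), (b), (c) satisfy all four rules.

(d)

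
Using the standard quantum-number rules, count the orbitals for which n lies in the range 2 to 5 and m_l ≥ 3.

Work shell by shell — for each n, count the (l, m_l) pairs that satisfy m_l ≥ 3:
n=4 → 1; n=5 → 3.
Total orbitals: 1 + 3 = 4.

4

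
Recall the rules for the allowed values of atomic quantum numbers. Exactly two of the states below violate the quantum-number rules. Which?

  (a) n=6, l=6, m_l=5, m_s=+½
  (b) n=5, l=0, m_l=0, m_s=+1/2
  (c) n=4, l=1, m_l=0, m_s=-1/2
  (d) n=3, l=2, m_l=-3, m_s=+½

(a) has l = 6 ≥ n = 6, violating 0 ≤ l ≤ n−1.
(d) has |m_l| = 3 > l = 2, violating −l ≤ m_l ≤ l.
The remaining sets (b), (c) satisfy all four rules.

(a) and (d)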